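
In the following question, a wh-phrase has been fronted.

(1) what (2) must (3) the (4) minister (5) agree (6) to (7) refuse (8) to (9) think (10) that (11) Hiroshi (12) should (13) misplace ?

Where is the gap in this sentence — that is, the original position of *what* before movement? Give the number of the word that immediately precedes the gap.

13

Pre-movement form: The minister must agree to refuse to think that Hiroshi should misplace what.
'what' is the direct object of 'misplace'. Fronting leaves a gap immediately after 'misplace':
What must the minister agree to refuse to think that Hiroshi should misplace ___?
'misplace' is word 13.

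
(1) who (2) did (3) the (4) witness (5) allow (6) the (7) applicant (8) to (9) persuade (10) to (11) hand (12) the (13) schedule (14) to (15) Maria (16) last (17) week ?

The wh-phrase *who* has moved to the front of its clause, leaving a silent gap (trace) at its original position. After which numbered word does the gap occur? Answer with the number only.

Before movement: The witness did allow the applicant to persuade who to hand the schedule to Maria last week.
'who' is the direct object of 'persuade'. Wh-movement fronts it, leaving a gap right after 'persuade':
Who did the witness allow the applicant to persuade ___ to hand the schedule to Maria last week?
'persuade' is word 9.

9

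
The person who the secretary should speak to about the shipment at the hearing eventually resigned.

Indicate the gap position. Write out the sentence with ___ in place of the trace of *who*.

The filler 'who' is interpreted as the object of the preposition 'to'. The gap is right after 'to'.

The person who the secretary should speak to ___ about the shipment at the hearing eventually resigned.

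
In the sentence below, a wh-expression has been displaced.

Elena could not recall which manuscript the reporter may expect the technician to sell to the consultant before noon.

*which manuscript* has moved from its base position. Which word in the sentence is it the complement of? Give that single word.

sell

Pre-movement form: The reporter may expect the technician to sell which manuscript to the consultant before noon.
'which manuscript' is the direct object of 'sell'. It moves to the left edge, and the trace sits right after 'sell':
Elena could not recall which manuscript the reporter may expect the technician to sell ___ to the consultant before noon.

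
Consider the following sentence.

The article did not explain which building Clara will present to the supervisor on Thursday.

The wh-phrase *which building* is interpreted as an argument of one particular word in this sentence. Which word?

In situ: Clara will present which building to the supervisor on Thursday.
'which building' is the direct object of 'present'. It moves to the left edge, and the trace sits right after 'present':
The article did not explain which building Clara will present ___ to the supervisor on Thursday.

present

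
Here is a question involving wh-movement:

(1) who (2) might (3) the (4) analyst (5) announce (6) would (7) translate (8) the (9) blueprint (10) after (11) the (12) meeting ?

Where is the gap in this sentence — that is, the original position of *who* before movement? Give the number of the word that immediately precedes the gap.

In situ: The analyst might announce who would translate the blueprint after the meeting.
'who' functions as the subject of the clause embedded under 'announce'. Wh-movement fronts it, leaving a gap right after 'announce':
Who might the analyst announce ___ would translate the blueprint after the meeting?
'announce' is word 5.

5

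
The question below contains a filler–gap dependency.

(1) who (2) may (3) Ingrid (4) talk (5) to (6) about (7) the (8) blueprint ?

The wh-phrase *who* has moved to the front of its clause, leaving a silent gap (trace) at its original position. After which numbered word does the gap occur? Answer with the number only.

Before movement: Ingrid may talk to who about the blueprint.
'who' is the object of the preposition 'to'. Wh-movement fronts it, leaving a gap right after 'to':
Who may Ingrid talk to ___ about the blueprint?
'to' is word 5.

5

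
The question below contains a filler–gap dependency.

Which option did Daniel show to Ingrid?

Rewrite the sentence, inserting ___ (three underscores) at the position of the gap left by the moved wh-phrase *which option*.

Pre-movement form: Daniel did show which option to Ingrid.
The filler 'which option' is interpreted as the direct object of 'show'. The gap is right after 'show'.

Which option did Daniel show ___ to Ingrid?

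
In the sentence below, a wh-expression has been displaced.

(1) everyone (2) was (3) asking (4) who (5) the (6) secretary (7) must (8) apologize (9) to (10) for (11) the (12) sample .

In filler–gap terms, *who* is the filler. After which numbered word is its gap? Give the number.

9

In situ: The secretary must apologize to who for the sample.
The filler 'who' is interpreted as the object of the preposition 'to'. Wh-movement fronts it, leaving a gap right after 'to':
Everyone was asking who the secretary must apologize to ___ for the sample.
'to' is word 9.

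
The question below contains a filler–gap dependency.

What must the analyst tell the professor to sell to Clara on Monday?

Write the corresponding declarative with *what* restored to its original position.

The analyst must tell the professor to sell what to Clara on Monday.

The filler 'what' is interpreted as the direct object of 'sell'. Fronting leaves a gap immediately after 'sell':
What must the analyst tell the professor to sell ___ to Clara on Monday?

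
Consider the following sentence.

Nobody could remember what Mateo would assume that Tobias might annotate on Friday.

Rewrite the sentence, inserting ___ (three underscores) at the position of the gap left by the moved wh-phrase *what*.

Nobody could remember what Mateo would assume that Tobias might annotate ___ on Friday.

Pre-movement form: Mateo would assume that Tobias might annotate what on Friday.
'what' is the direct object of 'annotate'. The gap is right after 'annotate'.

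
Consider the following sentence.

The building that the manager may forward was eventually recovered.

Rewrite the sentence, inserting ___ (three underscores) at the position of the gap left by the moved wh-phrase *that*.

'that' functions as the direct object of 'forward'. The gap is right after 'forward'.

The building that the manager may forward ___ was eventually recovered.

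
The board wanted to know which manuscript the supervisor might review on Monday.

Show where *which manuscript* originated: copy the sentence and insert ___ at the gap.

The board wanted to know which manuscript the supervisor might review ___ on Monday.

Pre-movement form: The supervisor might review which manuscript on Monday.
'which manuscript' is the direct object of 'review'. The gap is right after 'review'.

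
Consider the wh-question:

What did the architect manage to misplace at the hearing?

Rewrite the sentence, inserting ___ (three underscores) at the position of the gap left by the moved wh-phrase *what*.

What did the architect manage to misplace ___ at the hearing?

Pre-movement form: The architect did manage to misplace what at the hearing.
'what' is the direct object of 'misplace'. The gap is right after 'misplace'.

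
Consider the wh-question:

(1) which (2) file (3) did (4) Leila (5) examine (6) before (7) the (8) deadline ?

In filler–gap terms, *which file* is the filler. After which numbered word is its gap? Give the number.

In situ: Leila did examine which file before the deadline.
The filler 'which file' is interpreted as the direct object of 'examine'. Fronting leaves a gap immediately after 'examine':
Which file did Leila examine ___ before the deadline?
'examine' is word 5.

5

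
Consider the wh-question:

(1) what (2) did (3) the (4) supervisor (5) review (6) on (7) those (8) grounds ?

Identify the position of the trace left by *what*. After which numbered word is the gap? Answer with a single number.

Before movement: The supervisor did review what on those grounds.
'what' functions as the direct object of 'review'. Wh-movement fronts it, leaving a gap right after 'review':
What did the supervisor review ___ on those grounds?
'review' is word 5.

5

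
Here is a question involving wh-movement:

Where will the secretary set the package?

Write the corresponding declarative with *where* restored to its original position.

The secretary will set the package where.

'where' functions as the locative complement of 'set'. It moves to the left edge, and the trace sits right after 'package':
Where will the secretary set the package ___?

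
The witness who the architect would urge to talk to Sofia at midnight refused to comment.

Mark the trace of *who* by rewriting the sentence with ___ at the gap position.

The witness who the architect would urge ___ to talk to Sofia at midnight refused to comment.

The filler 'who' is interpreted as the direct object of 'urge'. The gap is right after 'urge'.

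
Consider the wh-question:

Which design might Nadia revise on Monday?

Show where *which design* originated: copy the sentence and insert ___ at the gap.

Which design might Nadia revise ___ on Monday?

In situ: Nadia might revise which design on Monday.
The filler 'which design' is interpreted as the direct object of 'revise'. The gap is right after 'revise'.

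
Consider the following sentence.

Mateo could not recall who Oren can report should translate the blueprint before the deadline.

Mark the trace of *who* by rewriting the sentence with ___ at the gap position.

Pre-movement form: Oren can report who should translate the blueprint before the deadline.
The filler 'who' is interpreted as the subject of the clause embedded under 'report'. The gap is right after 'report'.

Mateo could not recall who Oren can report ___ should translate the blueprint before the deadline.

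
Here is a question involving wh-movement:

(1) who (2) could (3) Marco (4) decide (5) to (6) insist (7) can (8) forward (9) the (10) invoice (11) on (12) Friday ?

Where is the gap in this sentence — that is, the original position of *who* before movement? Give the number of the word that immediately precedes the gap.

6

Pre-movement form: Marco could decide to insist who can forward the invoice on Friday.
'who' functions as the subject of the clause embedded under 'insist'. It moves to the left edge, and the trace sits right after 'insist':
Who could Marco decide to insist ___ can forward the invoice on Friday?
'insist' is word 6.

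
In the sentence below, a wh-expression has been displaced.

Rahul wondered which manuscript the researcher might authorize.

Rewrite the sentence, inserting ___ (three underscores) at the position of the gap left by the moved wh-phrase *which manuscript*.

In situ: The researcher might authorize which manuscript.
The filler 'which manuscript' is interpreted as the direct object of 'authorize'. The gap is right after 'authorize'.

Rahul wondered which manuscript the researcher might authorize ___.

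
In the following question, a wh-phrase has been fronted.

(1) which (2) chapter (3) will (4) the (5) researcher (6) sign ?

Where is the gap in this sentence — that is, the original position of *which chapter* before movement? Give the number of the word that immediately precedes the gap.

In situ: The researcher will sign which chapter.
The filler 'which chapter' is interpreted as the direct object of 'sign'. Fronting leaves a gap immediately after 'sign':
Which chapter will the researcher sign ___?
'sign' is word 6.

6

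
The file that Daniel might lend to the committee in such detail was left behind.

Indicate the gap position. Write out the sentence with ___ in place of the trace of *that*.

The file that Daniel might lend ___ to the committee in such detail was left behind.

The filler 'that' is interpreted as the direct object of 'lend'. The gap is right after 'lend'.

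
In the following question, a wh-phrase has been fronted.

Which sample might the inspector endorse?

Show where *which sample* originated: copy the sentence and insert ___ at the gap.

Which sample might the inspector endorse ___?

In situ: The inspector might endorse which sample.
The filler 'which sample' is interpreted as the direct object of 'endorse'. The gap is right after 'endorse'.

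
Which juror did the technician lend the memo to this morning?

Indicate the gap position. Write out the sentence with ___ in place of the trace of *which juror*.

Underlying clause: The technician did lend the memo to which juror this morning.
'which juror' functions as the object of the preposition 'to' (recipient of 'lend'). The gap is right after 'to'.

Which juror did the technician lend the memo to ___ this morning?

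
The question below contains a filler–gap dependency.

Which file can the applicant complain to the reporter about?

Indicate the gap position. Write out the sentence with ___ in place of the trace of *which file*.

Pre-movement form: The applicant can complain to the reporter about which file.
'which file' functions as the object of the preposition 'about'. The gap is right after 'about'.

Which file can the applicant complain to the reporter about ___?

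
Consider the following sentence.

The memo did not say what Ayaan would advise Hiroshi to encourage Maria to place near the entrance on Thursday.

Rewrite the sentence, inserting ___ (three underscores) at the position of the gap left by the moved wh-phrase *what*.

The memo did not say what Ayaan would advise Hiroshi to encourage Maria to place ___ near the entrance on Thursday.

Underlying clause: Ayaan would advise Hiroshi to encourage Maria to place what near the entrance on Thursday.
The filler 'what' is interpreted as the direct object of 'place'. The gap is right after 'place'.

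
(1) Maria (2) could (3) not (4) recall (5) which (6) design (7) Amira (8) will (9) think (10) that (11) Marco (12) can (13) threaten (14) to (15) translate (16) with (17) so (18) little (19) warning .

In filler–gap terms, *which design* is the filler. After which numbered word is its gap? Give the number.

In situ: Amira will think that Marco can threaten to translate which design with so little warning.
The filler 'which design' is interpreted as the direct object of 'translate'. Wh-movement fronts it, leaving a gap right after 'translate':
Maria could not recall which design Amira will think that Marco can threaten to translate ___ with so little warning.
'translate' is word 15.

15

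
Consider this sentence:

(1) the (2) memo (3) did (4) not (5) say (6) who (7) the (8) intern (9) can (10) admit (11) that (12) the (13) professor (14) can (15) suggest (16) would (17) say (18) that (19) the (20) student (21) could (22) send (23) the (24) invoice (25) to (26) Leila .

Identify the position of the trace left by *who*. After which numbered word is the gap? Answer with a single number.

Before movement: The intern can admit that the professor can suggest who would say that the student could send the invoice to Leila.
The filler 'who' is interpreted as the subject of the clause embedded under 'suggest'. It moves to the left edge, and the trace sits right after 'suggest':
The memo did not say who the intern can admit that the professor can suggest ___ would say that the student could send the invoice to Leila.
'suggest' is word 15.

15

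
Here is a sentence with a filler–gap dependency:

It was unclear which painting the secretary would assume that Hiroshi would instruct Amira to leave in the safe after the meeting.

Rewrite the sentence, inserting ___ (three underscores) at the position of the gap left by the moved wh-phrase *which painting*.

It was unclear which painting the secretary would assume that Hiroshi would instruct Amira to leave ___ in the safe after the meeting.

Before movement: The secretary would assume that Hiroshi would instruct Amira to leave which painting in the safe after the meeting.
'which painting' functions as the direct object of 'leave'. The gap is right after 'leave'.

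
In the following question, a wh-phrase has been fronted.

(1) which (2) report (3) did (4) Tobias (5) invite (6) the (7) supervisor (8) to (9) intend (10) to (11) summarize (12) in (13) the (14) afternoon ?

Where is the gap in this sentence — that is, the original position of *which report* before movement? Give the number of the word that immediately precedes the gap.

Pre-movement form: Tobias did invite the supervisor to intend to summarize which report in the afternoon.
The filler 'which report' is interpreted as the direct object of 'summarize'. Wh-movement fronts it, leaving a gap right after 'summarize':
Which report did Tobias invite the supervisor to intend to summarize ___ in the afternoon?
'summarize' is word 11.

11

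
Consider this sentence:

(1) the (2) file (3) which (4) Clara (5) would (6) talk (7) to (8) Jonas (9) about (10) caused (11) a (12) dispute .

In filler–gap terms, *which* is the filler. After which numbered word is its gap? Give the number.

9

The filler 'which' is interpreted as the object of the preposition 'about'. It moves to the left edge, and the trace sits right after 'about':
The file which Clara would talk to Jonas about ___ caused a dispute.
'about' is word 9.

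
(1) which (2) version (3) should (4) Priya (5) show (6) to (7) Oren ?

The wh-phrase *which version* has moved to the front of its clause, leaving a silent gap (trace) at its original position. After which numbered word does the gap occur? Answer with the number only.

5

Pre-movement form: Priya should show which version to Oren.
The filler 'which version' is interpreted as the direct object of 'show'. It moves to the left edge, and the trace sits right after 'show':
Which version should Priya show ___ to Oren?
'show' is word 5.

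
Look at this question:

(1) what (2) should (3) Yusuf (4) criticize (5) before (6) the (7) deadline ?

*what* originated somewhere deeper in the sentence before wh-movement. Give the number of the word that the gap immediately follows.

Before movement: Yusuf should criticize what before the deadline.
'what' is the direct object of 'criticize'. Fronting leaves a gap immediately after 'criticize':
What should Yusuf criticize ___ before the deadline?
'criticize' is word 4.

4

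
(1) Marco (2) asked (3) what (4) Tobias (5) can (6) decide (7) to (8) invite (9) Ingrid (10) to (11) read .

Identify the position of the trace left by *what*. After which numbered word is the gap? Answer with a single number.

In situ: Tobias can decide to invite Ingrid to read what.
'what' is the direct object of 'read'. Fronting leaves a gap immediately after 'read':
Marco asked what Tobias can decide to invite Ingrid to read ___.
'read' is word 11.

11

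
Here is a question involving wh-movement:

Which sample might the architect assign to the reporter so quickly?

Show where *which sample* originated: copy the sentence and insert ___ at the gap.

Which sample might the architect assign ___ to the reporter so quickly?

In situ: The architect might assign which sample to the reporter so quickly.
'which sample' is the direct object of 'assign'. The gap is right after 'assign'.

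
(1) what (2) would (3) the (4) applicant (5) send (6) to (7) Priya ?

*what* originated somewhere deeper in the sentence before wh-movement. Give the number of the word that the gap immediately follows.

Pre-movement form: The applicant would send what to Priya.
'what' is the direct object of 'send'. Wh-movement fronts it, leaving a gap right after 'send':
What would the applicant send ___ to Priya?
'send' is word 5.

5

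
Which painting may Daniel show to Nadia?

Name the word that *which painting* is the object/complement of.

show

Before movement: Daniel may show which painting to Nadia.
'which painting' is the direct object of 'show'. Fronting leaves a gap immediately after 'show':
Which painting may Daniel show ___ to Nadia?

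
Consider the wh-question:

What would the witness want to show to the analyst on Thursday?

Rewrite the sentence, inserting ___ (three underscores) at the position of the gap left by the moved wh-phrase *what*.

What would the witness want to show ___ to the analyst on Thursday?

In situ: The witness would want to show what to the analyst on Thursday.
'what' is the direct object of 'show'. The gap is right after 'show'.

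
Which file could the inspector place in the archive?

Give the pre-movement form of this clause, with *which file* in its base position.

The inspector could place which file in the archive.

'which file' is the direct object of 'place'. Fronting leaves a gap immediately after 'place':
Which file could the inspector place ___ in the archive?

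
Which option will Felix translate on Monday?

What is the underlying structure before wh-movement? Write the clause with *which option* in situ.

Felix will translate which option on Monday.

The filler 'which option' is interpreted as the direct object of 'translate'. Fronting leaves a gap immediately after 'translate':
Which option will Felix translate ___ on Monday?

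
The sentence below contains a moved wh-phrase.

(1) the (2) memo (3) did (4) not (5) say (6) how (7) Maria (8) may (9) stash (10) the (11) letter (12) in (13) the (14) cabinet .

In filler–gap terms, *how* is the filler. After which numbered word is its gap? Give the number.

Pre-movement form: Maria may stash the letter in the cabinet how.
'how' functions as the manner adjunct. Fronting leaves a gap immediately after 'cabinet':
The memo did not say how Maria may stash the letter in the cabinet ___.
'cabinet' is word 14.

14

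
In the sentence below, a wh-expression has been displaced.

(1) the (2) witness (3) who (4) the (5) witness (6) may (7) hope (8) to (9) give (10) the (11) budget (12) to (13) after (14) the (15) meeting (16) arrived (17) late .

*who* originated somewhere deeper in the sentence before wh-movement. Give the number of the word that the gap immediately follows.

12

'who' functions as the object of the preposition 'to' (recipient of 'give'). It moves to the left edge, and the trace sits right after 'to':
The witness who the witness may hope to give the budget to ___ after the meeting arrived late.
'to' is word 12.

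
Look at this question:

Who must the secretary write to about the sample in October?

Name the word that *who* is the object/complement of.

Pre-movement form: The secretary must write to who about the sample in October.
'who' is the object of the preposition 'to'. Wh-movement fronts it, leaving a gap right after 'to':
Who must the secretary write to ___ about the sample in October?

to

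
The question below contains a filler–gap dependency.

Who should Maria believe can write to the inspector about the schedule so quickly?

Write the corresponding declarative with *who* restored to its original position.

Maria should believe who can write to the inspector about the schedule so quickly.

The filler 'who' is interpreted as the subject of the clause embedded under 'believe'. Wh-movement fronts it, leaving a gap right after 'believe':
Who should Maria believe ___ can write to the inspector about the schedule so quickly?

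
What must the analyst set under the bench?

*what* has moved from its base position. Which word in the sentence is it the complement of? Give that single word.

Pre-movement form: The analyst must set what under the bench.
'what' is the direct object of 'set'. Wh-movement fronts it, leaving a gap right after 'set':
What must the analyst set ___ under the bench?

set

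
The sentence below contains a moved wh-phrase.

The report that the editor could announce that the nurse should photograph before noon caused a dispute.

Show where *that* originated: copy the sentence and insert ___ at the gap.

The report that the editor could announce that the nurse should photograph ___ before noon caused a dispute.

'that' is the direct object of 'photograph'. The gap is right after 'photograph'.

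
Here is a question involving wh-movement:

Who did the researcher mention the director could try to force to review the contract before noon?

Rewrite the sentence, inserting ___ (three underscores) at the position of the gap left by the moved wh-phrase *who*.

Who did the researcher mention the director could try to force ___ to review the contract before noon?

Pre-movement form: The researcher did mention the director could try to force who to review the contract before noon.
'who' is the direct object of 'force'. The gap is right after 'force'.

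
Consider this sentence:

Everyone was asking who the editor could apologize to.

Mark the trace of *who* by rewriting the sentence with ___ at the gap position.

In situ: The editor could apologize to who.
The filler 'who' is interpreted as the object of the preposition 'to'. The gap is right after 'to'.

Everyone was asking who the editor could apologize to ___.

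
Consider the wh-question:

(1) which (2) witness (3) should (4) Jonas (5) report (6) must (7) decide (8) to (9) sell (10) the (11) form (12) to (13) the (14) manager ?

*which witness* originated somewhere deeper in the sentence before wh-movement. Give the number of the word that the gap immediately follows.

5

Before movement: Jonas should report which witness must decide to sell the form to the manager.
'which witness' is the subject of the clause embedded under 'report'. Fronting leaves a gap immediately after 'report':
Which witness should Jonas report ___ must decide to sell the form to the manager?
'report' is word 5.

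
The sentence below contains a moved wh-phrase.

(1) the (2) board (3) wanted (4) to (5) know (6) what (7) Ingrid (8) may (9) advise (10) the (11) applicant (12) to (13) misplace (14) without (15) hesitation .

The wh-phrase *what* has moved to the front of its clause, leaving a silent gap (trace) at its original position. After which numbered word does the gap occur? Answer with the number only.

13

Before movement: Ingrid may advise the applicant to misplace what without hesitation.
'what' functions as the direct object of 'misplace'. It moves to the left edge, and the trace sits right after 'misplace':
The board wanted to know what Ingrid may advise the applicant to misplace ___ without hesitation.
'misplace' is word 13.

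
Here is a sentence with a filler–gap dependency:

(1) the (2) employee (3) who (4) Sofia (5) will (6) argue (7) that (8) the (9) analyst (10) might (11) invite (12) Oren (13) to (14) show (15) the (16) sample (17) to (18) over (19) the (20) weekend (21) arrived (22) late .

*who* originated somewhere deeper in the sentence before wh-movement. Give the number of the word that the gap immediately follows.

'who' is the object of the preposition 'to' (recipient of 'show'). It moves to the left edge, and the trace sits right after 'to':
The employee who Sofia will argue that the analyst might invite Oren to show the sample to ___ over the weekend arrived late.
'to' is word 17.

17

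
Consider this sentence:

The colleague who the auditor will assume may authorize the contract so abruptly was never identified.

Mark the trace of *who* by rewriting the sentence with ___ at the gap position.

The filler 'who' is interpreted as the subject of the clause embedded under 'assume'. The gap is right after 'assume'.

The colleague who the auditor will assume ___ may authorize the contract so abruptly was never identified.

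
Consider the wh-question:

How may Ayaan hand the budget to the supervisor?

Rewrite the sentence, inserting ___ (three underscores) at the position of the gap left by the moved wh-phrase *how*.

How may Ayaan hand the budget to the supervisor ___?

In situ: Ayaan may hand the budget to the supervisor how.
'how' is the manner adjunct. The gap is right after 'supervisor'.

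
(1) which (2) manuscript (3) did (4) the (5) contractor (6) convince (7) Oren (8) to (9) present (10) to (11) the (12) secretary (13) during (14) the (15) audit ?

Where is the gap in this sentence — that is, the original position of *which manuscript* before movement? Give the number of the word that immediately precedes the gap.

Before movement: The contractor did convince Oren to present which manuscript to the secretary during the audit.
'which manuscript' is the direct object of 'present'. It moves to the left edge, and the trace sits right after 'present':
Which manuscript did the contractor convince Oren to present ___ to the secretary during the audit?
'present' is word 9.

9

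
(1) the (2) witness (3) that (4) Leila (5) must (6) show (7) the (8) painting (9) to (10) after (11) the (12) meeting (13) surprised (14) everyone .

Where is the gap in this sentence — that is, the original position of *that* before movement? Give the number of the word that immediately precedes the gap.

9

'that' is the object of the preposition 'to' (recipient of 'show'). Wh-movement fronts it, leaving a gap right after 'to':
The witness that Leila must show the painting to ___ after the meeting surprised everyone.
'to' is word 9.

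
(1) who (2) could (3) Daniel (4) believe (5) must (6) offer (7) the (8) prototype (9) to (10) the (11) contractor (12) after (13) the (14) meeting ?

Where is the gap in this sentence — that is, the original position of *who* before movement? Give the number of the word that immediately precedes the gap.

Underlying clause: Daniel could believe who must offer the prototype to the contractor after the meeting.
The filler 'who' is interpreted as the subject of the clause embedded under 'believe'. Fronting leaves a gap immediately after 'believe':
Who could Daniel believe ___ must offer the prototype to the contractor after the meeting?
'believe' is word 4.

4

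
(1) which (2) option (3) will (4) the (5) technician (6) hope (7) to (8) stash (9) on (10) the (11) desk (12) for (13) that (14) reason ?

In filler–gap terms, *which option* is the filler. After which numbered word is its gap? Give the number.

8

In situ: The technician will hope to stash which option on the desk for that reason.
The filler 'which option' is interpreted as the direct object of 'stash'. Fronting leaves a gap immediately after 'stash':
Which option will the technician hope to stash ___ on the desk for that reason?
'stash' is word 8.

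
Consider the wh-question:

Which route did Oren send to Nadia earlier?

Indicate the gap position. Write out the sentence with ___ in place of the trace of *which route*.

Which route did Oren send ___ to Nadia earlier?

Before movement: Oren did send which route to Nadia earlier.
The filler 'which route' is interpreted as the direct object of 'send'. The gap is right after 'send'.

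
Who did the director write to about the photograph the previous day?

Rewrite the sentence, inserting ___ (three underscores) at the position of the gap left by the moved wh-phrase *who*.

Before movement: The director did write to who about the photograph the previous day.
'who' is the object of the preposition 'to'. The gap is right after 'to'.

Who did the director write to ___ about the photograph the previous day?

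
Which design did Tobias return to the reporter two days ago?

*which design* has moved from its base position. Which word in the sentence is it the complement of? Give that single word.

return

In situ: Tobias did return which design to the reporter two days ago.
'which design' functions as the direct object of 'return'. Fronting leaves a gap immediately after 'return':
Which design did Tobias return ___ to the reporter two days ago?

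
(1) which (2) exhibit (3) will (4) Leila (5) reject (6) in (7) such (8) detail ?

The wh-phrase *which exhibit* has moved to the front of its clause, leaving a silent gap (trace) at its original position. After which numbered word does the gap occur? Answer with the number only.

5

Pre-movement form: Leila will reject which exhibit in such detail.
'which exhibit' functions as the direct object of 'reject'. Fronting leaves a gap immediately after 'reject':
Which exhibit will Leila reject ___ in such detail?
'reject' is word 5.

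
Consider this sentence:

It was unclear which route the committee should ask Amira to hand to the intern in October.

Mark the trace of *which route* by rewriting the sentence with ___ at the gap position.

In situ: The committee should ask Amira to hand which route to the intern in October.
The filler 'which route' is interpreted as the direct object of 'hand'. The gap is right after 'hand'.

It was unclear which route the committee should ask Amira to hand ___ to the intern in October.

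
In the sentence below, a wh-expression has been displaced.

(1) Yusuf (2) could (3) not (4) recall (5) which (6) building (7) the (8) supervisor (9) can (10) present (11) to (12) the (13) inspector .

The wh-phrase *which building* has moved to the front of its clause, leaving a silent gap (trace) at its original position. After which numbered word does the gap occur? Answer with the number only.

In situ: The supervisor can present which building to the inspector.
'which building' is the direct object of 'present'. It moves to the left edge, and the trace sits right after 'present':
Yusuf could not recall which building the supervisor can present ___ to the inspector.
'present' is word 10.

10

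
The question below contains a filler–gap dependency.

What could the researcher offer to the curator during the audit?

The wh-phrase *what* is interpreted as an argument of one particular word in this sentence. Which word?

Pre-movement form: The researcher could offer what to the curator during the audit.
'what' is the direct object of 'offer'. Fronting leaves a gap immediately after 'offer':
What could the researcher offer ___ to the curator during the audit?

offer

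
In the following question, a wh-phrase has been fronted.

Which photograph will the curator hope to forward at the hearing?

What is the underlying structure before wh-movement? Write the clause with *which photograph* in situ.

The curator will hope to forward which photograph at the hearing.

'which photograph' functions as the direct object of 'forward'. Wh-movement fronts it, leaving a gap right after 'forward':
Which photograph will the curator hope to forward ___ at the hearing?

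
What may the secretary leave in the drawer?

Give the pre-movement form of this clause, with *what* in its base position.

The secretary may leave what in the drawer.

'what' is the direct object of 'leave'. Wh-movement fronts it, leaving a gap right after 'leave':
What may the secretary leave ___ in the drawer?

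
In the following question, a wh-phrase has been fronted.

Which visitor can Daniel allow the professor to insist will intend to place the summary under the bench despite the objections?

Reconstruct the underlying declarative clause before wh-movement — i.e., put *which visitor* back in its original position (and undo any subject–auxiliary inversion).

Daniel can allow the professor to insist which visitor will intend to place the summary under the bench despite the objections.

The filler 'which visitor' is interpreted as the subject of the clause embedded under 'insist'. It moves to the left edge, and the trace sits right after 'insist':
Which visitor can Daniel allow the professor to insist ___ will intend to place the summary under the bench despite the objections?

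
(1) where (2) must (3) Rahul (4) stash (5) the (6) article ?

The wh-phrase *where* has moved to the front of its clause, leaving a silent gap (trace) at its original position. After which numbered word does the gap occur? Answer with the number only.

Pre-movement form: Rahul must stash the article where.
'where' is the locative complement of 'stash'. Fronting leaves a gap immediately after 'article':
Where must Rahul stash the article ___?
'article' is word 6.

6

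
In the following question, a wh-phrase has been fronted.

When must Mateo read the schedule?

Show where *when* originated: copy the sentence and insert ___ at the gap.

When must Mateo read the schedule ___?

Pre-movement form: Mateo must read the schedule when.
'when' is the temporal adjunct. The gap is right after 'schedule'.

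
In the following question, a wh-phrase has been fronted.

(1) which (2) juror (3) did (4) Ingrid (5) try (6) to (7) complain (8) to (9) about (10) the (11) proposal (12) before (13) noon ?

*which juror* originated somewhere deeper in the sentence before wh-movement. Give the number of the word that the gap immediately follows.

Pre-movement form: Ingrid did try to complain to which juror about the proposal before noon.
'which juror' functions as the object of the preposition 'to'. It moves to the left edge, and the trace sits right after 'to':
Which juror did Ingrid try to complain to ___ about the proposal before noon?
'to' is word 8.

8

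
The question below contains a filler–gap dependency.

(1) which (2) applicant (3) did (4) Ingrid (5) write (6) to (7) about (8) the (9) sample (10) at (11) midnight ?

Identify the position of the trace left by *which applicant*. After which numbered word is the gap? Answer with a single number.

In situ: Ingrid did write to which applicant about the sample at midnight.
'which applicant' is the object of the preposition 'to'. Fronting leaves a gap immediately after 'to':
Which applicant did Ingrid write to ___ about the sample at midnight?
'to' is word 6.

6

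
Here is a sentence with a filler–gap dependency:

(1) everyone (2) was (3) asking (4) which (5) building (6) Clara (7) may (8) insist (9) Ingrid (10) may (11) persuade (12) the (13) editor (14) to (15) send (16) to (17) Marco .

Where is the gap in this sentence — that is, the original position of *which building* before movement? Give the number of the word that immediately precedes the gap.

15

Underlying clause: Clara may insist Ingrid may persuade the editor to send which building to Marco.
'which building' functions as the direct object of 'send'. Fronting leaves a gap immediately after 'send':
Everyone was asking which building Clara may insist Ingrid may persuade the editor to send ___ to Marco.
'send' is word 15.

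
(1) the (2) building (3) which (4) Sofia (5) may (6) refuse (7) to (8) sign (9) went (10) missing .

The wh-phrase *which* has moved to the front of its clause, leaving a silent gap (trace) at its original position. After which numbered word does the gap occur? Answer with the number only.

8

The filler 'which' is interpreted as the direct object of 'sign'. Fronting leaves a gap immediately after 'sign':
The building which Sofia may refuse to sign ___ went missing.
'sign' is word 8.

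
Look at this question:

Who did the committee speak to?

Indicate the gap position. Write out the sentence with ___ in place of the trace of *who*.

Before movement: The committee did speak to who.
The filler 'who' is interpreted as the object of the preposition 'to'. The gap is right after 'to'.

Who did the committee speak to ___?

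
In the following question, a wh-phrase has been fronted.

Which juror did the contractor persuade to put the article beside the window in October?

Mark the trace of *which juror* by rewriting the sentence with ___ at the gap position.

Pre-movement form: The contractor did persuade which juror to put the article beside the window in October.
'which juror' is the direct object of 'persuade'. The gap is right after 'persuade'.

Which juror did the contractor persuade ___ to put the article beside the window in October?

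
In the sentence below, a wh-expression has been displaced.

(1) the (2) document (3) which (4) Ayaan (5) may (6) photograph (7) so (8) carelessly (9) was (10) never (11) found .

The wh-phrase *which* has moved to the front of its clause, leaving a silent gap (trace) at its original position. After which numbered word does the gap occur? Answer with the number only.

'which' is the direct object of 'photograph'. Wh-movement fronts it, leaving a gap right after 'photograph':
The document which Ayaan may photograph ___ so carelessly was never found.
'photograph' is word 6.

6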